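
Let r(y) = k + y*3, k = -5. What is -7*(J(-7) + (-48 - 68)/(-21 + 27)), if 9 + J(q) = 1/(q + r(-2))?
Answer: 3577/18 ≈ 198.72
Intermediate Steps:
r(y) = -5 + 3*y (r(y) = -5 + y*3 = -5 + 3*y)
J(q) = -9 + 1/(-11 + q) (J(q) = -9 + 1/(q + (-5 + 3*(-2))) = -9 + 1/(q + (-5 - 6)) = -9 + 1/(q - 11) = -9 + 1/(-11 + q))
-7*(J(-7) + (-48 - 68)/(-21 + 27)) = -7*((100 - 9*(-7))/(-11 - 7) + (-48 - 68)/(-21 + 27)) = -7*((100 + 63)/(-18) - 116/6) = -7*(-1/18*163 - 116*1/6) = -7*(-163/18 - 58/3) = -7*(-511/18) = 3577/18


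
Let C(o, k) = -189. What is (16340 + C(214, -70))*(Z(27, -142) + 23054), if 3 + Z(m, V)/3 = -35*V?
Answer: 613011205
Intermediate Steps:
Z(m, V) = -9 - 105*V (Z(m, V) = -9 + 3*(-35*V) = -9 - 105*V)
(16340 + C(214, -70))*(Z(27, -142) + 23054) = (16340 - 189)*((-9 - 105*(-142)) + 23054) = 16151*((-9 + 14910) + 23054) = 16151*(14901 + 23054) = 16151*37955 = 613011205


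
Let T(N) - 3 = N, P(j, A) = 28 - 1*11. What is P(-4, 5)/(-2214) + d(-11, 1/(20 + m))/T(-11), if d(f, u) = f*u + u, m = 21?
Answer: 101/4428 ≈ 0.022809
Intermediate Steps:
P(j, A) = 17 (P(j, A) = 28 - 11 = 17)
T(N) = 3 + N
d(f, u) = u + f*u
P(-4, 5)/(-2214) + d(-11, 1/(20 + m))/T(-11) = 17/(-2214) + ((1 - 11)/(20 + 21))/(3 - 11) = 17*(-1/2214) + (-10/41)/(-8) = -17/2214 + ((1/41)*(-10))*(-⅛) = -17/2214 - 10/41*(-⅛) = -17/2214 + 5/164 = 101/4428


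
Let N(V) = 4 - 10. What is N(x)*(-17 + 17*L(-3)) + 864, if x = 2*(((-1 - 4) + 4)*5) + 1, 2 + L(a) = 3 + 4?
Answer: 456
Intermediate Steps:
L(a) = 5 (L(a) = -2 + (3 + 4) = -2 + 7 = 5)
x = -9 (x = 2*((-5 + 4)*5) + 1 = 2*(-1*5) + 1 = 2*(-5) + 1 = -10 + 1 = -9)
N(V) = -6
N(x)*(-17 + 17*L(-3)) + 864 = -6*(-17 + 17*5) + 864 = -6*(-17 + 85) + 864 = -6*68 + 864 = -408 + 864 = 456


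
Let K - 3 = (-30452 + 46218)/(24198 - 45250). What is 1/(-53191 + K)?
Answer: -10526/559864771 ≈ -1.8801e-5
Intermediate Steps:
K = 23695/10526 (K = 3 + (-30452 + 46218)/(24198 - 45250) = 3 + 15766/(-21052) = 3 + 15766*(-1/21052) = 3 - 7883/10526 = 23695/10526 ≈ 2.2511)
1/(-53191 + K) = 1/(-53191 + 23695/10526) = 1/(-559864771/10526) = -10526/559864771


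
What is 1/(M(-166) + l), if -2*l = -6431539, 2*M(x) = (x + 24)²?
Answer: 2/6451703 ≈ 3.1000e-7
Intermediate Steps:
M(x) = (24 + x)²/2 (M(x) = (x + 24)²/2 = (24 + x)²/2)
l = 6431539/2 (l = -½*(-6431539) = 6431539/2 ≈ 3.2158e+6)
1/(M(-166) + l) = 1/((24 - 166)²/2 + 6431539/2) = 1/((½)*(-142)² + 6431539/2) = 1/((½)*20164 + 6431539/2) = 1/(10082 + 6431539/2) = 1/(6451703/2) = 2/6451703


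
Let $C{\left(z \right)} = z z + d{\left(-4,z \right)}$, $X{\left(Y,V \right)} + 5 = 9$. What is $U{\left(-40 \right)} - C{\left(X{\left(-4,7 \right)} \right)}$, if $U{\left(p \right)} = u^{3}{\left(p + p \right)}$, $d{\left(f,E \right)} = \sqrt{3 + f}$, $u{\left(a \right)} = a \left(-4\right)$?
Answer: $32767984 - i \approx 3.2768 \cdot 10^{7} - 1.0 i$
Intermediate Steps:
$u{\left(a \right)} = - 4 a$
$X{\left(Y,V \right)} = 4$ ($X{\left(Y,V \right)} = -5 + 9 = 4$)
$U{\left(p \right)} = - 512 p^{3}$ ($U{\left(p \right)} = \left(- 4 \left(p + p\right)\right)^{3} = \left(- 4 \cdot 2 p\right)^{3} = \left(- 8 p\right)^{3} = - 512 p^{3}$)
$C{\left(z \right)} = i + z^{2}$ ($C{\left(z \right)} = z z + \sqrt{3 - 4} = z^{2} + \sqrt{-1} = z^{2} + i = i + z^{2}$)
$U{\left(-40 \right)} - C{\left(X{\left(-4,7 \right)} \right)} = - 512 \left(-40\right)^{3} - \left(i + 4^{2}\right) = \left(-512\right) \left(-64000\right) - \left(i + 16\right) = 32768000 - \left(16 + i\right) = 32767984 - i$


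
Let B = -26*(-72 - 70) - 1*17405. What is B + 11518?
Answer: -2195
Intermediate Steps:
B = -13713 (B = -26*(-142) - 17405 = 3692 - 17405 = -13713)
B + 11518 = -13713 + 11518 = -2195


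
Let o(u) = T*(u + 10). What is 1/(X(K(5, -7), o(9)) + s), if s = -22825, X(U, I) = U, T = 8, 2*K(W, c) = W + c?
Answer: -1/22826 ≈ -4.3810e-5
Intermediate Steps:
K(W, c) = W/2 + c/2 (K(W, c) = (W + c)/2 = W/2 + c/2)
o(u) = 80 + 8*u (o(u) = 8*(u + 10) = 8*(10 + u) = 80 + 8*u)
1/(X(K(5, -7), o(9)) + s) = 1/(((½)*5 + (½)*(-7)) - 22825) = 1/((5/2 - 7/2) - 22825) = 1/(-1 - 22825) = 1/(-22826) = -1/22826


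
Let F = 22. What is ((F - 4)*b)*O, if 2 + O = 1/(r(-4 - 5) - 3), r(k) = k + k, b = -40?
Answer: 10320/7 ≈ 1474.3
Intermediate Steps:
r(k) = 2*k
O = -43/21 (O = -2 + 1/(2*(-4 - 5) - 3) = -2 + 1/(2*(-9) - 3) = -2 + 1/(-18 - 3) = -2 + 1/(-21) = -2 - 1/21 = -43/21 ≈ -2.0476)
((F - 4)*b)*O = ((22 - 4)*(-40))*(-43/21) = (18*(-40))*(-43/21) = -720*(-43/21) = 10320/7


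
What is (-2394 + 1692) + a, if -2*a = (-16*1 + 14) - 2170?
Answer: 384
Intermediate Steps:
a = 1086 (a = -((-16*1 + 14) - 2170)/2 = -((-16 + 14) - 2170)/2 = -(-2 - 2170)/2 = -½*(-2172) = 1086)
(-2394 + 1692) + a = (-2394 + 1692) + 1086 = -702 + 1086 = 384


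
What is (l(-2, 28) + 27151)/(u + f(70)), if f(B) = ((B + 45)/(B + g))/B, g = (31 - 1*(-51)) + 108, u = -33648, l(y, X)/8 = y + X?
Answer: -99586760/122478697 ≈ -0.81309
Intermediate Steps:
l(y, X) = 8*X + 8*y (l(y, X) = 8*(y + X) = 8*(X + y) = 8*X + 8*y)
g = 190 (g = (31 + 51) + 108 = 82 + 108 = 190)
f(B) = (45 + B)/(B*(190 + B)) (f(B) = ((B + 45)/(B + 190))/B = ((45 + B)/(190 + B))/B = (45 + B)/(B*(190 + B)))
(l(-2, 28) + 27151)/(u + f(70)) = ((8*28 + 8*(-2)) + 27151)/(-33648 + (45 + 70)/(70*(190 + 70))) = ((224 - 16) + 27151)/(-33648 + (1/70)*115/260) = (208 + 27151)/(-33648 + (1/70)*(1/260)*115) = 27359/(-33648 + 23/3640) = 27359/(-122478697/3640) = 27359*(-3640/122478697) = -99586760/122478697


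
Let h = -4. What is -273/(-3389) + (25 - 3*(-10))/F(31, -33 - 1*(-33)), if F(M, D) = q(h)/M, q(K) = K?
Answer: -5777153/13556 ≈ -426.17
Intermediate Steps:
F(M, D) = -4/M
-273/(-3389) + (25 - 3*(-10))/F(31, -33 - 1*(-33)) = -273/(-3389) + (25 - 3*(-10))/((-4/31)) = -273*(-1/3389) + (25 + 30)/((-4*1/31)) = 273/3389 + 55/(-4/31) = 273/3389 + 55*(-31/4) = 273/3389 - 1705/4 = -5777153/13556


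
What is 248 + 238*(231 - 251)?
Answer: -4512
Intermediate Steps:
248 + 238*(231 - 251) = 248 + 238*(-20) = 248 - 4760 = -4512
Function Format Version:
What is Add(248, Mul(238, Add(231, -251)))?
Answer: -4512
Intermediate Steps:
Add(248, Mul(238, Add(231, -251))) = Add(248, Mul(238, -20)) = Add(248, -4760) = -4512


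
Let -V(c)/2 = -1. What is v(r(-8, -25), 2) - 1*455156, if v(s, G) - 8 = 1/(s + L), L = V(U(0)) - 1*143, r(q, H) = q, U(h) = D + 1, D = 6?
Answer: -67817053/149 ≈ -4.5515e+5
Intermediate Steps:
U(h) = 7 (U(h) = 6 + 1 = 7)
V(c) = 2 (V(c) = -2*(-1) = 2)
L = -141 (L = 2 - 1*143 = 2 - 143 = -141)
v(s, G) = 8 + 1/(-141 + s) (v(s, G) = 8 + 1/(s - 141) = 8 + 1/(-141 + s))
v(r(-8, -25), 2) - 1*455156 = (-1127 + 8*(-8))/(-141 - 8) - 1*455156 = (-1127 - 64)/(-149) - 455156 = -1/149*(-1191) - 455156 = 1191/149 - 455156 = -67817053/149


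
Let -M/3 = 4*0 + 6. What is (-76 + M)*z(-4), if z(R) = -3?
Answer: 282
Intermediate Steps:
M = -18 (M = -3*(4*0 + 6) = -3*(0 + 6) = -3*6 = -18)
(-76 + M)*z(-4) = (-76 - 18)*(-3) = -94*(-3) = 282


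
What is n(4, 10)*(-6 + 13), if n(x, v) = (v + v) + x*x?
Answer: 252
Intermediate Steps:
n(x, v) = x² + 2*v (n(x, v) = 2*v + x² = x² + 2*v)
n(4, 10)*(-6 + 13) = (4² + 2*10)*(-6 + 13) = (16 + 20)*7 = 36*7 = 252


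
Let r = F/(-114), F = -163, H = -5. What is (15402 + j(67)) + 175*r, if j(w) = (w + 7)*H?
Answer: 1742173/114 ≈ 15282.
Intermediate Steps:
j(w) = -35 - 5*w (j(w) = (w + 7)*(-5) = (7 + w)*(-5) = -35 - 5*w)
r = 163/114 (r = -163/(-114) = -163*(-1/114) = 163/114 ≈ 1.4298)
(15402 + j(67)) + 175*r = (15402 + (-35 - 5*67)) + 175*(163/114) = (15402 + (-35 - 335)) + 28525/114 = (15402 - 370) + 28525/114 = 15032 + 28525/114 = 1742173/114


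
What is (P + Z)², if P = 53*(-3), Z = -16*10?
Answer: 101761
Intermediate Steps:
Z = -160
P = -159
(P + Z)² = (-159 - 160)² = (-319)² = 101761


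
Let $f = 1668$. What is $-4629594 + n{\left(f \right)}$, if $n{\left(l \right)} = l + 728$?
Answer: $-4627198$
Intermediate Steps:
$n{\left(l \right)} = 728 + l$
$-4629594 + n{\left(f \right)} = -4629594 + \left(728 + 1668\right) = -4629594 + 2396 = -4627198$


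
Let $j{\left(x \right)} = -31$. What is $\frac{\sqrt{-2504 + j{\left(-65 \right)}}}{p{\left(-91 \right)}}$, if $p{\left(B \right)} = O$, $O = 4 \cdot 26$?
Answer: $\frac{i \sqrt{15}}{8} \approx 0.48412 i$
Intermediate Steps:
$O = 104$
$p{\left(B \right)} = 104$
$\frac{\sqrt{-2504 + j{\left(-65 \right)}}}{p{\left(-91 \right)}} = \frac{\sqrt{-2504 - 31}}{104} = \sqrt{-2535} \cdot \frac{1}{104} = 13 i \sqrt{15} \cdot \frac{1}{104} = \frac{i \sqrt{15}}{8}$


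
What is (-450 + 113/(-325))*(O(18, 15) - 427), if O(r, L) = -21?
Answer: 65570624/325 ≈ 2.0176e+5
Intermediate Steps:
(-450 + 113/(-325))*(O(18, 15) - 427) = (-450 + 113/(-325))*(-21 - 427) = (-450 + 113*(-1/325))*(-448) = (-450 - 113/325)*(-448) = -146363/325*(-448) = 65570624/325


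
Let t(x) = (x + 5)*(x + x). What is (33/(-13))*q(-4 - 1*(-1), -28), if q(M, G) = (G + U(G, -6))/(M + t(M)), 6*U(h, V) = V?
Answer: -319/65 ≈ -4.9077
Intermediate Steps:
t(x) = 2*x*(5 + x) (t(x) = (5 + x)*(2*x) = 2*x*(5 + x))
U(h, V) = V/6
q(M, G) = (-1 + G)/(M + 2*M*(5 + M)) (q(M, G) = (G + (⅙)*(-6))/(M + 2*M*(5 + M)) = (G - 1)/(M + 2*M*(5 + M)) = (-1 + G)/(M + 2*M*(5 + M)))
(33/(-13))*q(-4 - 1*(-1), -28) = (33/(-13))*((-1 - 28)/((-4 - 1*(-1))*(11 + 2*(-4 - 1*(-1))))) = (33*(-1/13))*(-29/((-4 + 1)*(11 + 2*(-4 + 1)))) = -33*(-29)/(13*(-3)*(11 + 2*(-3))) = -(-11)*(-29)/(13*(11 - 6)) = -(-11)*(-29)/(13*5) = -33/13*29/15 = -319/65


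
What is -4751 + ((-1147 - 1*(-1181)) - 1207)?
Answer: -5924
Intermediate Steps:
-4751 + ((-1147 - 1*(-1181)) - 1207) = -4751 + ((-1147 + 1181) - 1207) = -4751 + (34 - 1207) = -4751 - 1173 = -5924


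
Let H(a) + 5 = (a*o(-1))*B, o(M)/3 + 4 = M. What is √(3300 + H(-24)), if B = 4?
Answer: √4735 ≈ 68.811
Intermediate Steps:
o(M) = -12 + 3*M
H(a) = -5 - 60*a (H(a) = -5 + (a*(-12 + 3*(-1)))*4 = -5 + (a*(-12 - 3))*4 = -5 + (a*(-15))*4 = -5 - 15*a*4 = -5 - 60*a)
√(3300 + H(-24)) = √(3300 + (-5 - 60*(-24))) = √(3300 + (-5 + 1440)) = √(3300 + 1435) = √4735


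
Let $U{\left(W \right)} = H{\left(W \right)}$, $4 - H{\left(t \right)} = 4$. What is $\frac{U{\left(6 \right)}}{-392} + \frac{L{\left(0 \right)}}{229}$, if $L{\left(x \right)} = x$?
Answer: $0$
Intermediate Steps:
$H{\left(t \right)} = 0$ ($H{\left(t \right)} = 4 - 4 = 0$)
$U{\left(W \right)} = 0$
$\frac{U{\left(6 \right)}}{-392} + \frac{L{\left(0 \right)}}{229} = \frac{0}{-392} + \frac{0}{229} = 0 \left(- \frac{1}{392}\right) + 0 \cdot \frac{1}{229} = 0 + 0 = 0$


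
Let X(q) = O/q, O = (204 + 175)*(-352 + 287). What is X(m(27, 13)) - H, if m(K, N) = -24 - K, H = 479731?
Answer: -24441646/51 ≈ -4.7925e+5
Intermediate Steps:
O = -24635 (O = 379*(-65) = -24635)
X(q) = -24635/q
X(m(27, 13)) - H = -24635/(-24 - 1*27) - 1*479731 = -24635/(-24 - 27) - 479731 = -24635/(-51) - 479731 = -24635*(-1/51) - 479731 = 24635/51 - 479731 = -24441646/51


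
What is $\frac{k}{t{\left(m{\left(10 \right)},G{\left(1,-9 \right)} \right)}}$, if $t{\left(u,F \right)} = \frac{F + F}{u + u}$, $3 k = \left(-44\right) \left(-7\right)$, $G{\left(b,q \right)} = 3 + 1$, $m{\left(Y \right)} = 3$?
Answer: $77$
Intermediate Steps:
$G{\left(b,q \right)} = 4$
$k = \frac{308}{3}$ ($k = \frac{\left(-44\right) \left(-7\right)}{3} = \frac{1}{3} \cdot 308 = \frac{308}{3} \approx 102.67$)
$t{\left(u,F \right)} = \frac{F}{u}$ ($t{\left(u,F \right)} = \frac{2 F}{2 u} = 2 F \frac{1}{2 u} = \frac{F}{u}$)
$\frac{k}{t{\left(m{\left(10 \right)},G{\left(1,-9 \right)} \right)}} = \frac{308}{3 \cdot \frac{4}{3}} = \frac{308}{3} \cdot \frac{3}{4} = 77$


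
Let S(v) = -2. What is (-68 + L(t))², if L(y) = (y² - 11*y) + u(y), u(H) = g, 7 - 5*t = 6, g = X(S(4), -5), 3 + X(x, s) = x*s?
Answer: 2493241/625 ≈ 3989.2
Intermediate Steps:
X(x, s) = -3 + s*x (X(x, s) = -3 + x*s = -3 + s*x)
g = 7 (g = -3 - 5*(-2) = -3 + 10 = 7)
t = ⅕ (t = 7/5 - ⅕*6 = 7/5 - 6/5 = ⅕ ≈ 0.20000)
u(H) = 7
L(y) = 7 + y² - 11*y (L(y) = (y² - 11*y) + 7 = 7 + y² - 11*y)
(-68 + L(t))² = (-68 + (7 + (⅕)² - 11*⅕))² = (-68 + (7 + 1/25 - 11/5))² = (-68 + 121/25)² = (-1579/25)² = 2493241/625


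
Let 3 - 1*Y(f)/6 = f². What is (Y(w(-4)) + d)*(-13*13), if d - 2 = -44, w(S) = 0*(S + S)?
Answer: 4056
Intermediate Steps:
w(S) = 0 (w(S) = 0*(2*S) = 0)
d = -42 (d = 2 - 44 = -42)
Y(f) = 18 - 6*f²
(Y(w(-4)) + d)*(-13*13) = ((18 - 6*0²) - 42)*(-13*13) = ((18 - 6*0) - 42)*(-169) = ((18 + 0) - 42)*(-169) = (18 - 42)*(-169) = -24*(-169) = 4056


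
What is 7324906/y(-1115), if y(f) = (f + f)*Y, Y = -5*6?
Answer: 3662453/33450 ≈ 109.49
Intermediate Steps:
Y = -30
y(f) = -60*f (y(f) = (f + f)*(-30) = (2*f)*(-30) = -60*f)
7324906/y(-1115) = 7324906/((-60*(-1115))) = 7324906/66900 = 7324906*(1/66900) = 3662453/33450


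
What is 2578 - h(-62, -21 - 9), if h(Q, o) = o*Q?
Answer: 718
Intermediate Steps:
h(Q, o) = Q*o
2578 - h(-62, -21 - 9) = 2578 - (-62)*(-21 - 9) = 2578 - (-62)*(-30) = 2578 - 1*1860 = 2578 - 1860 = 718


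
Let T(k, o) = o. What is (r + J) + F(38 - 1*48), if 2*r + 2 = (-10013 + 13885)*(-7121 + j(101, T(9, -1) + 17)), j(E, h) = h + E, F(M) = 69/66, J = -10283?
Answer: -298540593/22 ≈ -1.3570e+7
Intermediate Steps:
F(M) = 23/22 (F(M) = 69*(1/66) = 23/22)
j(E, h) = E + h
r = -13559745 (r = -1 + ((-10013 + 13885)*(-7121 + (101 + (-1 + 17))))/2 = -1 + (3872*(-7121 + (101 + 16)))/2 = -1 + (3872*(-7121 + 117))/2 = -1 + (3872*(-7004))/2 = -1 + (1/2)*(-27119488) = -1 - 13559744 = -13559745)
(r + J) + F(38 - 1*48) = (-13559745 - 10283) + 23/22 = -13570028 + 23/22 = -298540593/22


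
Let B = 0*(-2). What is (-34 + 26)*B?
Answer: 0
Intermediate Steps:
B = 0
(-34 + 26)*B = (-34 + 26)*0 = -8*0 = 0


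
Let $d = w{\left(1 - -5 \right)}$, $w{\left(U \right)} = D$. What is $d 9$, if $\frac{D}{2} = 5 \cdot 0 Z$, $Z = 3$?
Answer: $0$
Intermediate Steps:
$D = 0$ ($D = 2 \cdot 5 \cdot 0 \cdot 3 = 2 \cdot 0 \cdot 3 = 2 \cdot 0 = 0$)
$w{\left(U \right)} = 0$
$d = 0$
$d 9 = 0 \cdot 9 = 0$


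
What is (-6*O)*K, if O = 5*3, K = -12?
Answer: 1080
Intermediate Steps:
O = 15
(-6*O)*K = -6*15*(-12) = -90*(-12) = 1080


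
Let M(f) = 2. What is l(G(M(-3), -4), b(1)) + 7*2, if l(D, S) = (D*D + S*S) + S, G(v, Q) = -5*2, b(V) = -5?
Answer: 134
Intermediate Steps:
G(v, Q) = -10
l(D, S) = S + D**2 + S**2 (l(D, S) = (D**2 + S**2) + S = S + D**2 + S**2)
l(G(M(-3), -4), b(1)) + 7*2 = (-5 + (-10)**2 + (-5)**2) + 7*2 = (-5 + 100 + 25) + 14 = 120 + 14 = 134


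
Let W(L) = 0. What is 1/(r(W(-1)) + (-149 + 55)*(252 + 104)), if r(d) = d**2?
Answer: -1/33464 ≈ -2.9883e-5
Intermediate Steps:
1/(r(W(-1)) + (-149 + 55)*(252 + 104)) = 1/(0**2 + (-149 + 55)*(252 + 104)) = 1/(0 - 94*356) = 1/(0 - 33464) = 1/(-33464) = -1/33464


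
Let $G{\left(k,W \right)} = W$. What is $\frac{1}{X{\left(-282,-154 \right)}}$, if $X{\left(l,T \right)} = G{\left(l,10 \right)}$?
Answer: $\frac{1}{10} \approx 0.1$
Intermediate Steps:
$X{\left(l,T \right)} = 10$
$\frac{1}{X{\left(-282,-154 \right)}} = \frac{1}{10}$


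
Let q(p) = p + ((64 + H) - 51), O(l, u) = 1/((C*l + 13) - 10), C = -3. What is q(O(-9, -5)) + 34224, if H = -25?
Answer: 1026361/30 ≈ 34212.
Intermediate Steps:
O(l, u) = 1/(3 - 3*l) (O(l, u) = 1/((-3*l + 13) - 10) = 1/((13 - 3*l) - 10) = 1/(3 - 3*l))
q(p) = -12 + p (q(p) = p + ((64 - 25) - 51) = p + (39 - 51) = p - 12 = -12 + p)
q(O(-9, -5)) + 34224 = (-12 - 1/(-3 + 3*(-9))) + 34224 = (-12 - 1/(-3 - 27)) + 34224 = (-12 - 1/(-30)) + 34224 = (-12 - 1*(-1/30)) + 34224 = (-12 + 1/30) + 34224 = -359/30 + 34224 = 1026361/30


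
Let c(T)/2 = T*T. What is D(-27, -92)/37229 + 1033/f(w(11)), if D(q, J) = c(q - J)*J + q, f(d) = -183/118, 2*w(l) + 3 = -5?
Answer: -4680260867/6812907 ≈ -686.97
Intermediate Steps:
w(l) = -4 (w(l) = -3/2 + (½)*(-5) = -3/2 - 5/2 = -4)
f(d) = -183/118 (f(d) = -183*1/118 = -183/118)
c(T) = 2*T² (c(T) = 2*(T*T) = 2*T²)
D(q, J) = q + 2*J*(q - J)² (D(q, J) = (2*(q - J)²)*J + q = 2*J*(q - J)² + q = q + 2*J*(q - J)²)
D(-27, -92)/37229 + 1033/f(w(11)) = (-27 + 2*(-92)*(-92 - 1*(-27))²)/37229 + 1033/(-183/118) = (-27 + 2*(-92)*(-92 + 27)²)*(1/37229) + 1033*(-118/183) = (-27 + 2*(-92)*(-65)²)*(1/37229) - 121894/183 = (-27 + 2*(-92)*4225)*(1/37229) - 121894/183 = (-27 - 777400)*(1/37229) - 121894/183 = -777427*1/37229 - 121894/183 = -777427/37229 - 121894/183 = -4680260867/6812907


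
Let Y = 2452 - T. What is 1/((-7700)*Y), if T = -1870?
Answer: -1/33279400 ≈ -3.0049e-8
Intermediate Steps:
Y = 4322 (Y = 2452 - 1*(-1870) = 2452 + 1870 = 4322)
1/((-7700)*Y) = 1/(-7700*4322) = -1/7700*1/4322 = -1/33279400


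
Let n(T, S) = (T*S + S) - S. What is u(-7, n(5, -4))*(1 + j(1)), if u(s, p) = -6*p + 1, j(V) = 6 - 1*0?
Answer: 847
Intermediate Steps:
j(V) = 6 (j(V) = 6 + 0 = 6)
n(T, S) = S*T (n(T, S) = (S*T + S) - S = (S + S*T) - S = S*T)
u(s, p) = 1 - 6*p
u(-7, n(5, -4))*(1 + j(1)) = (1 - (-24)*5)*(1 + 6) = (1 - 6*(-20))*7 = (1 + 120)*7 = 121*7 = 847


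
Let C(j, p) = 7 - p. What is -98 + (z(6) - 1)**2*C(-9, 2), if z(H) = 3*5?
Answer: 882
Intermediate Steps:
z(H) = 15
-98 + (z(6) - 1)**2*C(-9, 2) = -98 + (15 - 1)**2*(7 - 1*2) = -98 + 14**2*(7 - 2) = -98 + 196*5 = -98 + 980 = 882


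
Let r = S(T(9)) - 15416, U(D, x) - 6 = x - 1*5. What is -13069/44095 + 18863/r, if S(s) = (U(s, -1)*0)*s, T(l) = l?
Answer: -1033235689/679768520 ≈ -1.5200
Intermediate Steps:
U(D, x) = 1 + x (U(D, x) = 6 + (x - 1*5) = 6 + (x - 5) = 6 + (-5 + x) = 1 + x)
S(s) = 0 (S(s) = ((1 - 1)*0)*s = (0*0)*s = 0*s = 0)
r = -15416 (r = 0 - 15416 = -15416)
-13069/44095 + 18863/r = -13069/44095 + 18863/(-15416) = -13069*1/44095 + 18863*(-1/15416) = -13069/44095 - 18863/15416 = -1033235689/679768520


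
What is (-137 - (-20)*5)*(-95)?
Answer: 3515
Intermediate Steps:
(-137 - (-20)*5)*(-95) = (-137 - 4*(-25))*(-95) = (-137 + 100)*(-95) = -37*(-95) = 3515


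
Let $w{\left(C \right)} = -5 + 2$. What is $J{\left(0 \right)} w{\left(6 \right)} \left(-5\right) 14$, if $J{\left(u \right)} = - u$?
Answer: $0$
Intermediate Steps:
$w{\left(C \right)} = -3$
$J{\left(0 \right)} w{\left(6 \right)} \left(-5\right) 14 = \left(-1\right) 0 \left(\left(-3\right) \left(-5\right)\right) 14 = 0 \cdot 15 \cdot 14 = 0 \cdot 14 = 0$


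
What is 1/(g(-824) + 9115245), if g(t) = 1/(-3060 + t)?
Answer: 3884/35403611579 ≈ 1.0971e-7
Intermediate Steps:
1/(g(-824) + 9115245) = 1/(1/(-3060 - 824) + 9115245) = 1/(1/(-3884) + 9115245) = 1/(-1/3884 + 9115245) = 1/(35403611579/3884) = 3884/35403611579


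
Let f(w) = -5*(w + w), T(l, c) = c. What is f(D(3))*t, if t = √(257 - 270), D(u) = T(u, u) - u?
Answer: 0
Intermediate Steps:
D(u) = 0 (D(u) = u - u = 0)
t = I*√13 (t = √(-13) = I*√13 ≈ 3.6056*I)
f(w) = -10*w
f(D(3))*t = (-10*0)*(I*√13) = 0*(I*√13) = 0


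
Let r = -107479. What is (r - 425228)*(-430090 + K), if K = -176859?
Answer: 323325980943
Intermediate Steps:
(r - 425228)*(-430090 + K) = (-107479 - 425228)*(-430090 - 176859) = -532707*(-606949) = 323325980943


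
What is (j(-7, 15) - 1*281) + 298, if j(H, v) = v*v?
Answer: 242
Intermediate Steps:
j(H, v) = v**2
(j(-7, 15) - 1*281) + 298 = (15**2 - 1*281) + 298 = (225 - 281) + 298 = -56 + 298 = 242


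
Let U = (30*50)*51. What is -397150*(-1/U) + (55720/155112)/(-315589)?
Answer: 16200949956551/3120667111710 ≈ 5.1915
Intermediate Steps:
U = 76500 (U = 1500*51 = 76500)
-397150*(-1/U) + (55720/155112)/(-315589) = -397150/((-1*76500)) + (55720/155112)/(-315589) = -397150/(-76500) + (55720*(1/155112))*(-1/315589) = -397150*(-1/76500) + (6965/19389)*(-1/315589) = 7943/1530 - 6965/6118955121 = 16200949956551/3120667111710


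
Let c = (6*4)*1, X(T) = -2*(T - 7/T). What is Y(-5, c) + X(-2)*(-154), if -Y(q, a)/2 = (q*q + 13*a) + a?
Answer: -260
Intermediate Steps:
X(T) = -2*T + 14/T
c = 24 (c = 24*1 = 24)
Y(q, a) = -28*a - 2*q² (Y(q, a) = -2*((q*q + 13*a) + a) = -2*((q² + 13*a) + a) = -2*(q² + 14*a) = -28*a - 2*q²)
Y(-5, c) + X(-2)*(-154) = (-28*24 - 2*(-5)²) + (-2*(-2) + 14/(-2))*(-154) = (-672 - 2*25) + (4 + 14*(-½))*(-154) = (-672 - 50) + (4 - 7)*(-154) = -722 - 3*(-154) = -722 + 462 = -260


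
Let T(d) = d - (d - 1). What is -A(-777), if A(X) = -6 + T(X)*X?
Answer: 783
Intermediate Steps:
T(d) = 1 (T(d) = d - (-1 + d) = d + (1 - d) = 1)
A(X) = -6 + X (A(X) = -6 + 1*X = -6 + X)
-A(-777) = -(-6 - 777) = -1*(-783) = 783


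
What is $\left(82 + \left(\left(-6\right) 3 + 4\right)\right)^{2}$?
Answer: $4624$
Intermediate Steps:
$\left(82 + \left(\left(-6\right) 3 + 4\right)\right)^{2} = \left(82 + \left(-18 + 4\right)\right)^{2} = \left(82 - 14\right)^{2} = 68^{2} = 4624$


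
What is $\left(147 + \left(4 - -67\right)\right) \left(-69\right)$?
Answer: $-15042$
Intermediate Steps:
$\left(147 + \left(4 - -67\right)\right) \left(-69\right) = \left(147 + \left(4 + 67\right)\right) \left(-69\right) = \left(147 + 71\right) \left(-69\right) = 218 \left(-69\right) = -15042$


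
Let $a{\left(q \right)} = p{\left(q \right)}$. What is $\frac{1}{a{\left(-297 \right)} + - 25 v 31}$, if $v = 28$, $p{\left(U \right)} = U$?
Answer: $- \frac{1}{21997} \approx -4.5461 \cdot 10^{-5}$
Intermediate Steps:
$a{\left(q \right)} = q$
$\frac{1}{a{\left(-297 \right)} + - 25 v 31} = \frac{1}{-297 + \left(-25\right) 28 \cdot 31} = \frac{1}{-297 - 21700} = \frac{1}{-21997} = - \frac{1}{21997}$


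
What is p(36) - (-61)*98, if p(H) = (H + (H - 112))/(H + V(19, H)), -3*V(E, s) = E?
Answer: 531922/89 ≈ 5976.6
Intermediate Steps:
V(E, s) = -E/3
p(H) = (-112 + 2*H)/(-19/3 + H) (p(H) = (H + (H - 112))/(H - ⅓*19) = (H + (-112 + H))/(H - 19/3) = (-112 + 2*H)/(-19/3 + H))
p(36) - (-61)*98 = 6*(-56 + 36)/(-19 + 3*36) - (-61)*98 = 6*(-20)/(-19 + 108) - 1*(-5978) = 6*(-20)/89 + 5978 = 6*(1/89)*(-20) + 5978 = -120/89 + 5978 = 531922/89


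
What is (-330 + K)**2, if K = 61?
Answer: 72361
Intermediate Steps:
(-330 + K)**2 = (-330 + 61)**2 = (-269)**2 = 72361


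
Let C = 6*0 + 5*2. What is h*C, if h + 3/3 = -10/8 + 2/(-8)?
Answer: -25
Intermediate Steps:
C = 10 (C = 0 + 10 = 10)
h = -5/2 (h = -1 + (-10/8 + 2/(-8)) = -1 + (-10*⅛ + 2*(-⅛)) = -1 + (-5/4 - ¼) = -1 - 3/2 = -5/2 ≈ -2.5000)
h*C = -5/2*10 = -25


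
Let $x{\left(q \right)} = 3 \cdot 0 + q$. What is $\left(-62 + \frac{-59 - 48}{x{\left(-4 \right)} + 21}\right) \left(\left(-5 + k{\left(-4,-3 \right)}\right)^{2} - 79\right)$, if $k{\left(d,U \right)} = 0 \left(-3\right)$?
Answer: $\frac{62694}{17} \approx 3687.9$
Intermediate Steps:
$k{\left(d,U \right)} = 0$
$x{\left(q \right)} = q$ ($x{\left(q \right)} = 0 + q = q$)
$\left(-62 + \frac{-59 - 48}{x{\left(-4 \right)} + 21}\right) \left(\left(-5 + k{\left(-4,-3 \right)}\right)^{2} - 79\right) = \left(-62 + \frac{-59 - 48}{-4 + 21}\right) \left(\left(-5 + 0\right)^{2} - 79\right) = \left(-62 - \frac{107}{17}\right) \left(\left(-5\right)^{2} - 79\right) = \left(-62 - \frac{107}{17}\right) \left(25 - 79\right) = \left(-62 - \frac{107}{17}\right) \left(-54\right) = \left(- \frac{1161}{17}\right) \left(-54\right) = \frac{62694}{17}$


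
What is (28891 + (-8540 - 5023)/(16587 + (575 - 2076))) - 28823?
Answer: 1012285/15086 ≈ 67.101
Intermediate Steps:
(28891 + (-8540 - 5023)/(16587 + (575 - 2076))) - 28823 = (28891 - 13563/(16587 - 1501)) - 28823 = (28891 - 13563/15086) - 28823 = 435836063/15086 - 28823 = 1012285/15086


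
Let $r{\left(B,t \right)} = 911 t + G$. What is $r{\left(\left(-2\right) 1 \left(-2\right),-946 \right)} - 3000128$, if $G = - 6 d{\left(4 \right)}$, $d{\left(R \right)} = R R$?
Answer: $-3862030$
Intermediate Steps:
$d{\left(R \right)} = R^{2}$
$G = -96$ ($G = - 6 \cdot 4^{2} = \left(-6\right) 16 = -96$)
$r{\left(B,t \right)} = -96 + 911 t$ ($r{\left(B,t \right)} = 911 t - 96 = -96 + 911 t$)
$r{\left(\left(-2\right) 1 \left(-2\right),-946 \right)} - 3000128 = \left(-96 + 911 \left(-946\right)\right) - 3000128 = \left(-96 - 861806\right) - 3000128 = -861902 - 3000128 = -3862030$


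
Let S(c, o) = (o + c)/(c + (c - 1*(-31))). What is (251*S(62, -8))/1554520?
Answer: 6777/120475300 ≈ 5.6252e-5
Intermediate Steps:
S(c, o) = (c + o)/(31 + 2*c) (S(c, o) = (c + o)/(c + (c + 31)) = (c + o)/(c + (31 + c)) = (c + o)/(31 + 2*c))
(251*S(62, -8))/1554520 = (251*((62 - 8)/(31 + 2*62)))/1554520 = (251*(54/(31 + 124)))*(1/1554520) = (251*(54/155))*(1/1554520) = (13554/155)*(1/1554520) = 6777/120475300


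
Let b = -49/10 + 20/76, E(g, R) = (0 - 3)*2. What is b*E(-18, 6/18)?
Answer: 2643/95 ≈ 27.821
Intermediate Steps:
E(g, R) = -6 (E(g, R) = -3*2 = -6)
b = -881/190 (b = -49*⅒ + 20*(1/76) = -49/10 + 5/19 = -881/190 ≈ -4.6368)
b*E(-18, 6/18) = -881/190*(-6) = 2643/95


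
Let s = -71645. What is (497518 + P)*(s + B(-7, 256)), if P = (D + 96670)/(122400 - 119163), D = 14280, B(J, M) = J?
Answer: -38467014284944/1079 ≈ -3.5651e+10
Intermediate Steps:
P = 110950/3237 (P = (14280 + 96670)/(122400 - 119163) = 110950/3237 ≈ 34.276)
(497518 + P)*(s + B(-7, 256)) = (497518 + 110950/3237)*(-71645 - 7) = (1610576716/3237)*(-71652) = -38467014284944/1079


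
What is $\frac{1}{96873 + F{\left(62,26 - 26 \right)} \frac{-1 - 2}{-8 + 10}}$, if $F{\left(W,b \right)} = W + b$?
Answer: $\frac{1}{96780} \approx 1.0333 \cdot 10^{-5}$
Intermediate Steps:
$\frac{1}{96873 + F{\left(62,26 - 26 \right)} \frac{-1 - 2}{-8 + 10}} = \frac{1}{96873 + \left(62 + \left(26 - 26\right)\right) \frac{-1 - 2}{-8 + 10}} = \frac{1}{96873 + \left(62 + 0\right) \left(- \frac{3}{2}\right)} = \frac{1}{96873 + 62 \left(\left(-3\right) \frac{1}{2}\right)} = \frac{1}{96873 + 62 \left(- \frac{3}{2}\right)} = \frac{1}{96873 - 93} = \frac{1}{96780}$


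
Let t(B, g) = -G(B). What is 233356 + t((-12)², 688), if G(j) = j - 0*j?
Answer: 233212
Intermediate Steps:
G(j) = j (G(j) = j - 1*0 = j + 0 = j)
t(B, g) = -B
233356 + t((-12)², 688) = 233356 - 1*(-12)² = 233356 - 1*144 = 233356 - 144 = 233212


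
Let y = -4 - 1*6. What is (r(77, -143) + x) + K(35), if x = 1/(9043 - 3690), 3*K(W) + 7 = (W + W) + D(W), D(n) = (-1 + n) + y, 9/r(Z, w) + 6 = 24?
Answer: 315829/10706 ≈ 29.500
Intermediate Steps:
y = -10 (y = -4 - 6 = -10)
r(Z, w) = 1/2 (r(Z, w) = 9/(-6 + 24) = 9/18 = 9*(1/18) = 1/2)
D(n) = -11 + n (D(n) = (-1 + n) - 10 = -11 + n)
K(W) = -6 + W (K(W) = -7/3 + ((W + W) + (-11 + W))/3 = -7/3 + (2*W + (-11 + W))/3 = -7/3 + (-11 + 3*W)/3 = -7/3 + (-11/3 + W) = -6 + W)
x = 1/5353 ≈ 0.00018681
(r(77, -143) + x) + K(35) = (1/2 + 1/5353) + (-6 + 35) = 5355/10706 + 29 = 315829/10706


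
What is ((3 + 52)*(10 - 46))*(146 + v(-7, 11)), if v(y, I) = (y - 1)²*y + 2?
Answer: 594000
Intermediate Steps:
v(y, I) = 2 + y*(-1 + y)² (v(y, I) = (-1 + y)²*y + 2 = y*(-1 + y)² + 2 = 2 + y*(-1 + y)²)
((3 + 52)*(10 - 46))*(146 + v(-7, 11)) = ((3 + 52)*(10 - 46))*(146 + (2 - 7*(-1 - 7)²)) = (55*(-36))*(146 + (2 - 7*(-8)²)) = -1980*(146 + (2 - 7*64)) = -1980*(146 + (2 - 448)) = -1980*(146 - 446) = -1980*(-300) = 594000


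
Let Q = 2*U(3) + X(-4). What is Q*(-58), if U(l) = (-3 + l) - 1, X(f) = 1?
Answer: 58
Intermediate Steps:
U(l) = -4 + l
Q = -1 (Q = 2*(-4 + 3) + 1 = 2*(-1) + 1 = -2 + 1 = -1)
Q*(-58) = -1*(-58) = 58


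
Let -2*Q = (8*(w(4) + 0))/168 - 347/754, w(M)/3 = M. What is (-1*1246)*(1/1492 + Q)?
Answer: 9625884/140621 ≈ 68.453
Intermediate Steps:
w(M) = 3*M
Q = -587/10556 (Q = -((8*(3*4 + 0))/168 - 347/754)/2 = -((8*(12 + 0))*(1/168) - 347*1/754)/2 = -((8*12)*(1/168) - 347/754)/2 = -(96*(1/168) - 347/754)/2 = -(4/7 - 347/754)/2 = -1/2*587/5278 = -587/10556 ≈ -0.055608)
(-1*1246)*(1/1492 + Q) = (-1*1246)*(1/1492 - 587/10556) = -1246*(1/1492 - 587/10556) = -1246*(-54078/984347) = 9625884/140621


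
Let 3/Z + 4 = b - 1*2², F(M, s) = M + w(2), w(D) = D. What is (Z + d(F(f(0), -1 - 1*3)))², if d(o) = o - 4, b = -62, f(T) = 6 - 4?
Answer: 9/4900 ≈ 0.0018367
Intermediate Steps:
f(T) = 2
F(M, s) = 2 + M (F(M, s) = M + 2 = 2 + M)
d(o) = -4 + o
Z = -3/70 (Z = 3/(-4 + (-62 - 1*2²)) = 3/(-4 + (-62 - 1*4)) = 3/(-4 + (-62 - 4)) = 3/(-4 - 66) = 3/(-70) = 3*(-1/70) = -3/70 ≈ -0.042857)
(Z + d(F(f(0), -1 - 1*3)))² = (-3/70 + (-4 + (2 + 2)))² = (-3/70 + (-4 + 4))² = (-3/70 + 0)² = (-3/70)² = 9/4900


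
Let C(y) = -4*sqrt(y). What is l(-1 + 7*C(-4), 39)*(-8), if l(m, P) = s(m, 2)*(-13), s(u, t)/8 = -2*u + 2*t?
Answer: 4992 + 93184*I ≈ 4992.0 + 93184.0*I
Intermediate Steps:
s(u, t) = -16*u + 16*t (s(u, t) = 8*(-2*u + 2*t) = -16*u + 16*t)
l(m, P) = -416 + 208*m (l(m, P) = (-16*m + 16*2)*(-13) = (-16*m + 32)*(-13) = (32 - 16*m)*(-13) = -416 + 208*m)
l(-1 + 7*C(-4), 39)*(-8) = (-416 + 208*(-1 + 7*(-8*I)))*(-8) = (-416 + 208*(-1 - 56*I))*(-8) = (-416 + (-208 - 11648*I))*(-8) = (-624 - 11648*I)*(-8) = 4992 + 93184*I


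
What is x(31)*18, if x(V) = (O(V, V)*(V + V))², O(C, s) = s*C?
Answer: 63900265032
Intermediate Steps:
O(C, s) = C*s
x(V) = 4*V⁶ (x(V) = ((V*V)*(V + V))² = (V²*(2*V))² = (2*V³)² = 4*V⁶)
x(31)*18 = (4*31⁶)*18 = (4*887503681)*18 = 3550014724*18 = 63900265032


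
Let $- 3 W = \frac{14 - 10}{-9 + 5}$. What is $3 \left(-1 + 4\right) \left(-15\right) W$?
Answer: $-45$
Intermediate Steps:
$W = \frac{1}{3}$ ($W = - \frac{\left(14 - 10\right) \frac{1}{-9 + 5}}{3} = - \frac{4 \frac{1}{-4}}{3} = - \frac{4 \left(- \frac{1}{4}\right)}{3} = \left(- \frac{1}{3}\right) \left(-1\right) = \frac{1}{3} \approx 0.33333$)
$3 \left(-1 + 4\right) \left(-15\right) W = 3 \left(-1 + 4\right) \left(-15\right) \frac{1}{3} = 3 \cdot 3 \left(-15\right) \frac{1}{3} = 9 \left(-15\right) \frac{1}{3} = \left(-135\right) \frac{1}{3} = -45$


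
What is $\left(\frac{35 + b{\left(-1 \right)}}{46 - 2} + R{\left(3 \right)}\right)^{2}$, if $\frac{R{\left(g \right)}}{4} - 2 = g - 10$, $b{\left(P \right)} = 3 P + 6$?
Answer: $\frac{177241}{484} \approx 366.2$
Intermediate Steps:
$b{\left(P \right)} = 6 + 3 P$
$R{\left(g \right)} = -32 + 4 g$ ($R{\left(g \right)} = 8 + 4 \left(g - 10\right) = 8 + 4 \left(-10 + g\right) = 8 + \left(-40 + 4 g\right) = -32 + 4 g$)
$\left(\frac{35 + b{\left(-1 \right)}}{46 - 2} + R{\left(3 \right)}\right)^{2} = \left(\frac{35 + \left(6 + 3 \left(-1\right)\right)}{46 - 2} + \left(-32 + 4 \cdot 3\right)\right)^{2} = \left(\frac{35 + \left(6 - 3\right)}{44} + \left(-32 + 12\right)\right)^{2} = \left(\left(35 + 3\right) \frac{1}{44} - 20\right)^{2} = \left(38 \cdot \frac{1}{44} - 20\right)^{2} = \left(\frac{19}{22} - 20\right)^{2} = \left(- \frac{421}{22}\right)^{2} = \frac{177241}{484}$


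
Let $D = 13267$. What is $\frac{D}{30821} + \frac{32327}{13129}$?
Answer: $\frac{1170532910}{404648909} \approx 2.8927$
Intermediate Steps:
$\frac{D}{30821} + \frac{32327}{13129} = \frac{13267}{30821} + \frac{32327}{13129} = \frac{1170532910}{404648909}$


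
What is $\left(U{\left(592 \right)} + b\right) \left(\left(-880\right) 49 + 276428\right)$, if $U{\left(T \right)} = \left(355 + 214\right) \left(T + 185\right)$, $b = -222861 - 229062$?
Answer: $-2288751480$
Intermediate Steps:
$b = -451923$ ($b = -222861 - 229062 = -451923$)
$U{\left(T \right)} = 105265 + 569 T$ ($U{\left(T \right)} = 569 \left(185 + T\right) = 105265 + 569 T$)
$\left(U{\left(592 \right)} + b\right) \left(\left(-880\right) 49 + 276428\right) = \left(\left(105265 + 569 \cdot 592\right) - 451923\right) \left(\left(-880\right) 49 + 276428\right) = \left(\left(105265 + 336848\right) - 451923\right) \left(-43120 + 276428\right) = \left(442113 - 451923\right) 233308 = \left(-9810\right) 233308 = -2288751480$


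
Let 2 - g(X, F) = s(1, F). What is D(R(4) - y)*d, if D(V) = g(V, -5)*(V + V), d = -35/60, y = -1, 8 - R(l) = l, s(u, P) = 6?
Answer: 70/3 ≈ 23.333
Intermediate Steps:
g(X, F) = -4 (g(X, F) = 2 - 1*6 = 2 - 6 = -4)
R(l) = 8 - l
d = -7/12 (d = -35*1/60 = -7/12 ≈ -0.58333)
D(V) = -8*V (D(V) = -4*(V + V) = -8*V)
D(R(4) - y)*d = -8*((8 - 1*4) - 1*(-1))*(-7/12) = -8*((8 - 4) + 1)*(-7/12) = -8*(4 + 1)*(-7/12) = -8*5*(-7/12) = -40*(-7/12) = 70/3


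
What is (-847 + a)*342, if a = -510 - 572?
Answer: -659718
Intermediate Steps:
a = -1082
(-847 + a)*342 = (-847 - 1082)*342 = -1929*342 = -659718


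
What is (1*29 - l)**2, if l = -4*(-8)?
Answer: 9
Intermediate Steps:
l = 32
(1*29 - l)**2 = (1*29 - 1*32)**2 = (29 - 32)**2 = (-3)**2 = 9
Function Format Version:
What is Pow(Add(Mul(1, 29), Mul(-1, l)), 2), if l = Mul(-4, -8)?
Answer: 9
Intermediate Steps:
l = 32
Pow(Add(Mul(1, 29), Mul(-1, l)), 2) = Pow(Add(Mul(1, 29), Mul(-1, 32)), 2) = Pow(Add(29, -32), 2) = Pow(-3, 2) = 9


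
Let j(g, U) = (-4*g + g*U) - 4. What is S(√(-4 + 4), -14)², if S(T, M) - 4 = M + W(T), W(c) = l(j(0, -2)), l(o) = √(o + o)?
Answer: 92 - 40*I*√2 ≈ 92.0 - 56.569*I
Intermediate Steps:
j(g, U) = -4 - 4*g + U*g (j(g, U) = (-4*g + U*g) - 4 = -4 - 4*g + U*g)
l(o) = √2*√o (l(o) = √(2*o) = √2*√o)
W(c) = 2*I*√2 (W(c) = √2*√(-4 - 4*0 - 2*0) = √2*√(-4 + 0 + 0) = √2*√(-4) = √2*(2*I) = 2*I*√2)
S(T, M) = 4 + M + 2*I*√2 (S(T, M) = 4 + (M + 2*I*√2) = 4 + M + 2*I*√2)
S(√(-4 + 4), -14)² = (4 - 14 + 2*I*√2)² = (-10 + 2*I*√2)²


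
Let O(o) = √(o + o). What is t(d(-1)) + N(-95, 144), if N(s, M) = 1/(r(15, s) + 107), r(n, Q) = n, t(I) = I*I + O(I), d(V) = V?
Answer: 123/122 + I*√2 ≈ 1.0082 + 1.4142*I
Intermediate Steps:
O(o) = √2*√o (O(o) = √(2*o) = √2*√o)
t(I) = I² + √2*√I (t(I) = I*I + √2*√I = I² + √2*√I)
N(s, M) = 1/122 (N(s, M) = 1/(15 + 107) = 1/122)
t(d(-1)) + N(-95, 144) = ((-1)² + √2*√(-1)) + 1/122 = (1 + √2*I) + 1/122 = (1 + I*√2) + 1/122 = 123/122 + I*√2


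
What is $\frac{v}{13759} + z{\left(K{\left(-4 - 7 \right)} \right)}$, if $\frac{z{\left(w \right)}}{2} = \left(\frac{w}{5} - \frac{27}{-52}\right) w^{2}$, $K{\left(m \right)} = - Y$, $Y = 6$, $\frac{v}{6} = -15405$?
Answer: $- \frac{49844124}{894335} \approx -55.733$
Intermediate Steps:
$v = -92430$ ($v = 6 \left(-15405\right) = -92430$)
$K{\left(m \right)} = -6$ ($K{\left(m \right)} = \left(-1\right) 6 = -6$)
$z{\left(w \right)} = 2 w^{2} \left(\frac{27}{52} + \frac{w}{5}\right)$ ($z{\left(w \right)} = 2 \left(\frac{w}{5} - \frac{27}{-52}\right) w^{2} = 2 \left(w \frac{1}{5} - - \frac{27}{52}\right) w^{2} = 2 \left(\frac{w}{5} + \frac{27}{52}\right) w^{2} = 2 \left(\frac{27}{52} + \frac{w}{5}\right) w^{2} = 2 w^{2} \left(\frac{27}{52} + \frac{w}{5}\right)$)
$\frac{v}{13759} + z{\left(K{\left(-4 - 7 \right)} \right)} = - \frac{92430}{13759} + \frac{\left(-6\right)^{2} \left(135 + 52 \left(-6\right)\right)}{130} = \left(-92430\right) \frac{1}{13759} + \frac{1}{130} \cdot 36 \left(135 - 312\right) = - \frac{92430}{13759} + \frac{1}{130} \cdot 36 \left(-177\right) = - \frac{92430}{13759} - \frac{3186}{65} = - \frac{49844124}{894335}$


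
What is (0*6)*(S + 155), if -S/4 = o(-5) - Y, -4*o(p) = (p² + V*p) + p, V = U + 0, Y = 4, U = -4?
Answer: 0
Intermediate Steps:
V = -4 (V = -4 + 0 = -4)
o(p) = -p²/4 + 3*p/4 (o(p) = -((p² - 4*p) + p)/4 = -(p² - 3*p)/4 = -p²/4 + 3*p/4)
S = 56 (S = -4*((¼)*(-5)*(3 - 1*(-5)) - 1*4) = -4*((¼)*(-5)*(3 + 5) - 4) = -4*((¼)*(-5)*8 - 4) = -4*(-10 - 4) = -4*(-14) = 56)
(0*6)*(S + 155) = (0*6)*(56 + 155) = 0*211 = 0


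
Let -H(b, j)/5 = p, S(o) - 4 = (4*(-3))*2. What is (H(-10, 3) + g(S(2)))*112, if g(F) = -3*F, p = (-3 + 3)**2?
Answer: 6720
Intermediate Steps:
p = 0 (p = 0**2 = 0)
S(o) = -20 (S(o) = 4 + (4*(-3))*2 = 4 - 12*2 = 4 - 24 = -20)
g(F) = -3*F
H(b, j) = 0 (H(b, j) = -5*0 = 0)
(H(-10, 3) + g(S(2)))*112 = (0 - 3*(-20))*112 = (0 + 60)*112 = 60*112 = 6720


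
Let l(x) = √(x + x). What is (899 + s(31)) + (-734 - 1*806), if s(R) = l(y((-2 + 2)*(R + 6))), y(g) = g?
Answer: -641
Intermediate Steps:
l(x) = √2*√x (l(x) = √(2*x) = √2*√x)
s(R) = 0 (s(R) = √2*√((-2 + 2)*(R + 6)) = √2*√(0*(6 + R)) = √2*√0 = √2*0 = 0)
(899 + s(31)) + (-734 - 1*806) = (899 + 0) + (-734 - 1*806) = 899 + (-734 - 806) = 899 - 1540 = -641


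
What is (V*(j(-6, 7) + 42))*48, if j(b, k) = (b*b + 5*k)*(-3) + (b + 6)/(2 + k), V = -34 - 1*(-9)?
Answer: 205200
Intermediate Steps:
V = -25 (V = -34 + 9 = -25)
j(b, k) = -15*k - 3*b**2 + (6 + b)/(2 + k) (j(b, k) = (b**2 + 5*k)*(-3) + (6 + b)/(2 + k) = (-15*k - 3*b**2) + (6 + b)/(2 + k) = -15*k - 3*b**2 + (6 + b)/(2 + k))
(V*(j(-6, 7) + 42))*48 = -25*((6 - 6 - 30*7 - 15*7**2 - 6*(-6)**2 - 3*7*(-6)**2)/(2 + 7) + 42)*48 = -25*((6 - 6 - 210 - 15*49 - 6*36 - 3*7*36)/9 + 42)*48 = -25*((6 - 6 - 210 - 735 - 216 - 756)/9 + 42)*48 = -25*((1/9)*(-1917) + 42)*48 = -25*(-213 + 42)*48 = -25*(-171)*48 = 4275*48 = 205200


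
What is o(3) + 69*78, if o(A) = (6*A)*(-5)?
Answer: 5292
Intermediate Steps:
o(A) = -30*A
o(3) + 69*78 = -30*3 + 69*78 = -90 + 5382 = 5292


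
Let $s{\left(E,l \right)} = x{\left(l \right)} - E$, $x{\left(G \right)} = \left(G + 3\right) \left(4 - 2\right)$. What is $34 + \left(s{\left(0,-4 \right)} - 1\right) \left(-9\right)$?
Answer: $61$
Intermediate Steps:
$x{\left(G \right)} = 6 + 2 G$ ($x{\left(G \right)} = \left(3 + G\right) 2 = 6 + 2 G$)
$s{\left(E,l \right)} = 6 - E + 2 l$ ($s{\left(E,l \right)} = \left(6 + 2 l\right) - E = 6 - E + 2 l$)
$34 + \left(s{\left(0,-4 \right)} - 1\right) \left(-9\right) = 34 + \left(\left(6 - 0 + 2 \left(-4\right)\right) - 1\right) \left(-9\right) = 34 + \left(\left(6 + 0 - 8\right) - 1\right) \left(-9\right) = 34 + \left(-2 - 1\right) \left(-9\right) = 34 - -27 = 34 + 27 = 61$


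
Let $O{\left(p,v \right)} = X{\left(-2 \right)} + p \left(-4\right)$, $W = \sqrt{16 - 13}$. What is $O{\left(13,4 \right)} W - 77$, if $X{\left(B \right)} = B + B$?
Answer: $-77 - 56 \sqrt{3} \approx -173.99$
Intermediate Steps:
$W = \sqrt{3} \approx 1.732$
$X{\left(B \right)} = 2 B$
$O{\left(p,v \right)} = -4 - 4 p$ ($O{\left(p,v \right)} = 2 \left(-2\right) + p \left(-4\right) = -4 - 4 p$)
$O{\left(13,4 \right)} W - 77 = \left(-4 - 52\right) \sqrt{3} - 77 = - 56 \sqrt{3} - 77 = -77 - 56 \sqrt{3}$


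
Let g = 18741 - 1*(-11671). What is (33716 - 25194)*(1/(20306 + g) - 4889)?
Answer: -1056558842561/25359 ≈ -4.1664e+7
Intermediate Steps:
g = 30412 (g = 18741 + 11671 = 30412)
(33716 - 25194)*(1/(20306 + g) - 4889) = (33716 - 25194)*(1/(20306 + 30412) - 4889) = 8522*(1/50718 - 4889) = 8522*(-247960301/50718) = -1056558842561/25359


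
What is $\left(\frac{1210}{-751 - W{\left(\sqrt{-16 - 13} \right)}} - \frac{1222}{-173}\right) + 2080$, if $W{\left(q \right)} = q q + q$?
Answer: $\frac{2 \left(- 130238717 i + 180531 \sqrt{29}\right)}{173 \left(\sqrt{29} - 722 i\right)} \approx 2085.4 + 0.012499 i$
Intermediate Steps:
$W{\left(q \right)} = q + q^{2}$ ($W{\left(q \right)} = q^{2} + q = q + q^{2}$)
$\left(\frac{1210}{-751 - W{\left(\sqrt{-16 - 13} \right)}} - \frac{1222}{-173}\right) + 2080 = \left(\frac{1210}{-751 - \sqrt{-16 - 13} \left(1 + \sqrt{-16 - 13}\right)} - \frac{1222}{-173}\right) + 2080 = \left(\frac{1210}{-751 - \sqrt{-29} \left(1 + \sqrt{-29}\right)} - - \frac{1222}{173}\right) + 2080 = \left(\frac{1210}{-751 - i \sqrt{29} \left(1 + i \sqrt{29}\right)} + \frac{1222}{173}\right) + 2080 = \left(\frac{1222}{173} + \frac{1210}{-751 - i \sqrt{29} \left(1 + i \sqrt{29}\right)}\right) + 2080 = \frac{361062}{173} + \frac{1210}{-751 - i \sqrt{29} \left(1 + i \sqrt{29}\right)}$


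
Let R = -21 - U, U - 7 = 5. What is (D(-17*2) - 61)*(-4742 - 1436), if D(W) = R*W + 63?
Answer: -6944072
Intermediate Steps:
U = 12 (U = 7 + 5 = 12)
R = -33 (R = -21 - 1*12 = -21 - 12 = -33)
D(W) = 63 - 33*W (D(W) = -33*W + 63 = 63 - 33*W)
(D(-17*2) - 61)*(-4742 - 1436) = ((63 - (-561)*2) - 61)*(-4742 - 1436) = ((63 - 33*(-34)) - 61)*(-6178) = ((63 + 1122) - 61)*(-6178) = (1185 - 61)*(-6178) = 1124*(-6178) = -6944072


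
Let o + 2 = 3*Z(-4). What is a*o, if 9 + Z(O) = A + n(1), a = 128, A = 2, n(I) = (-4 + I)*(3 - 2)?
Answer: -4096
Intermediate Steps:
n(I) = -4 + I (n(I) = (-4 + I)*1 = -4 + I)
Z(O) = -10 (Z(O) = -9 + (2 + (-4 + 1)) = -9 + (2 - 3) = -9 - 1 = -10)
o = -32 (o = -2 + 3*(-10) = -2 - 30 = -32)
a*o = 128*(-32) = -4096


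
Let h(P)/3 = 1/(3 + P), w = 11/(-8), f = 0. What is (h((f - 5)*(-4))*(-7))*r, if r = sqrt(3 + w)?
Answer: -21*sqrt(26)/92 ≈ -1.1639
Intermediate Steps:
w = -11/8 (w = 11*(-1/8) = -11/8 ≈ -1.3750)
h(P) = 3/(3 + P)
r = sqrt(26)/4 (r = sqrt(3 - 11/8) = sqrt(13/8) = sqrt(26)/4 ≈ 1.2748)
(h((f - 5)*(-4))*(-7))*r = ((3/(3 + (0 - 5)*(-4)))*(-7))*(sqrt(26)/4) = ((3/(3 - 5*(-4)))*(-7))*(sqrt(26)/4) = ((3/(3 + 20))*(-7))*(sqrt(26)/4) = ((3/23)*(-7))*(sqrt(26)/4) = -21*sqrt(26)/92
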